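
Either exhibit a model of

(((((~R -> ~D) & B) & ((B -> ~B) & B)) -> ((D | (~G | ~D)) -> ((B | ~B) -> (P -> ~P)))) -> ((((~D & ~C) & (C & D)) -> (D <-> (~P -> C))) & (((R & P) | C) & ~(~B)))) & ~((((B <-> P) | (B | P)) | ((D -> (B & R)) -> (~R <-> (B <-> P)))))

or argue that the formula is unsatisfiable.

UNSATISFIABLE

The conjunct ~((((B <-> P) | (B | P)) | ((D -> (B & R)) -> (~R <-> (B <-> P))))) is unsatisfiable on its own:
  B = True: this becomes ~((True | ((D -> R) -> (~R <-> P)))) = False.
  B = False: simplifies to ~(((~P | P) | (~D -> (~R <-> ~P)))).
    P = True: this becomes ~((True | (~D -> R))) = False.
    P = False: this becomes ~((True | (~D -> ~R))) = False.
So the whole conjunction is unsatisfiable.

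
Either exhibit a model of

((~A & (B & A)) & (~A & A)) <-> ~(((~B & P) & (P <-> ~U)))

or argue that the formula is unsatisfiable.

A = False; U = False; B = False; P = True

  ((~A & (B & A)) & (~A & A)) <-> ~(((~B & P) & (P <-> ~U))) = True
    (~A & (B & A)) & (~A & A) = False
      ~A & (B & A) = False
        ~A = True
        B & A = False
      ~A & A = False
        ~A = True
    ~(((~B & P) & (P <-> ~U))) = False
      (~B & P) & (P <-> ~U) = True
        ~B & P = True
          ~B = True
        P <-> ~U = True
          ~U = True
The formula evaluates to True.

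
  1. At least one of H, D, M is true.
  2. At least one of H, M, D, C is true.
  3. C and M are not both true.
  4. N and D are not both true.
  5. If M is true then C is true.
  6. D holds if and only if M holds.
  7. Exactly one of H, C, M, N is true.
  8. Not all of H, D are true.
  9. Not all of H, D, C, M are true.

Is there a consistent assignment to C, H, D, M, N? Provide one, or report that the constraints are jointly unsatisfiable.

C = False, H = True, D = False, M = False, N = False

  (1) {H, D, M}: 1 true — at least one ✓
  (2) {H, M, D, C}: 1 true — at least one ✓
  (3) C=F, M=F — not both ✓
  (4) N=F, D=F — not both ✓
  (5) M=F ⇒ C: vacuous ✓
  (6) D=F, M=F — same ✓
  (7) {H, C, M, N}: 1 true — exactly one ✓
  (8) {H, D}: 1/2 true — not all ✓
  (9) {H, D, C, M}: 1/4 true — not all ✓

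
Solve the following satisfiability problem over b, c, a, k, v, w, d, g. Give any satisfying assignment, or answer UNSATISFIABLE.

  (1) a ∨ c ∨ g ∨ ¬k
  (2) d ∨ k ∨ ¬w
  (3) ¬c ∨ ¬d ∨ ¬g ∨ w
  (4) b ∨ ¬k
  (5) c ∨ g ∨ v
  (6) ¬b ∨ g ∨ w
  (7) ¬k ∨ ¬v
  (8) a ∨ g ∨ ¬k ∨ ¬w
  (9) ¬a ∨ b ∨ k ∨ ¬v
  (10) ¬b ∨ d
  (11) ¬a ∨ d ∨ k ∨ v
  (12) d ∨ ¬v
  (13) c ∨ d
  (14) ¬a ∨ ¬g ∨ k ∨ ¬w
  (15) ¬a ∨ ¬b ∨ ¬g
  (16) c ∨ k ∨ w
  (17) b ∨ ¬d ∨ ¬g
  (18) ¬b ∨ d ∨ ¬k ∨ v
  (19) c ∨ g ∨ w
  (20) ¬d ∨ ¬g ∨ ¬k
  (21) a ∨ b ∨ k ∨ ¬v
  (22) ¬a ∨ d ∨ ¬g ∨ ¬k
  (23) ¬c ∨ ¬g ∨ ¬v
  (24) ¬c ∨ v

Set b = True.
  then (¬b ∨ d) forces d = True.
Set c = False.
Set a = False.
Set k = False.
  then (c ∨ k ∨ w) forces w = True.
Set v = True.
Set g = False.
All clauses satisfied.

b = True, c = False, a = False, k = False, v = True, w = True, d = True, g = False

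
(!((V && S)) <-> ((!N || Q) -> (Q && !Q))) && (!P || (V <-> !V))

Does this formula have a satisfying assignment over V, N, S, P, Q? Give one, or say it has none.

V = True, N = True, S = False, P = False, Q = False

  !((V && S)) <-> ((!N || Q) -> (Q && !Q)) = True
    !((V && S)) = True
      V && S = False
    (!N || Q) -> (Q && !Q) = True
      !N || Q = False
        !N = False
      Q && !Q = False
        !Q = True
  !P || (V <-> !V) = True
    !P = True
    V <-> !V = False
      !V = False
Both conjuncts True, so the formula holds.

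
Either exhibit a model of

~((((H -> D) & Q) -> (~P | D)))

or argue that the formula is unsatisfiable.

P = True; Q = True; H = False; D = False

  ~((((H -> D) & Q) -> (~P | D))) = True
    ((H -> D) & Q) -> (~P | D) = False
      (H -> D) & Q = True
        H -> D = True
      ~P | D = False
        ~P = False
The formula evaluates to True.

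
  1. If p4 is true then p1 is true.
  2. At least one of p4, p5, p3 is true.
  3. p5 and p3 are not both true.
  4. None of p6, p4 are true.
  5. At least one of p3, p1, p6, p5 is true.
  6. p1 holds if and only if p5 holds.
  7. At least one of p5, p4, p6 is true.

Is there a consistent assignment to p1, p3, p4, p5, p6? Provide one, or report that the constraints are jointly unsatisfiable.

p1=T; p3=F; p4=F; p5=T; p6=F

  (1) p4=F ⇒ p1: vacuous ✓
  (2) {p4, p5, p3}: 1 true — at least one ✓
  (3) p5=T, p3=F — not both ✓
  (4) {p6, p4}: 0 true — none ✓
  (5) {p3, p1, p6, p5}: 2 true — at least one ✓
  (6) p1=T, p5=T — same ✓
  (7) {p5, p4, p6}: 1 true — at least one ✓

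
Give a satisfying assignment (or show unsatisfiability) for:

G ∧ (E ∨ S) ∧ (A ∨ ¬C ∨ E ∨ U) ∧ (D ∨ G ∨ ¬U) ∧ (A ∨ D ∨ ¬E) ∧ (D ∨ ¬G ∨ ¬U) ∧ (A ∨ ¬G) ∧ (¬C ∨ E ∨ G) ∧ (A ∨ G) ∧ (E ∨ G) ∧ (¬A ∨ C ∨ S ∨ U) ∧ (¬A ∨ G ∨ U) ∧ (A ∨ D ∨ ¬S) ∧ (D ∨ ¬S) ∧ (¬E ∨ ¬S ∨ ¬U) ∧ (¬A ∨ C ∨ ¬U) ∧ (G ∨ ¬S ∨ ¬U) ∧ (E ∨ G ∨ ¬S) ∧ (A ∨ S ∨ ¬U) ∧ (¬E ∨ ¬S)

S: False, G: True, E: True, D: False, U: False, A: True, C: True

Unit clause (G) forces G = True.
In (A ∨ ¬G) only A is left, so A = True.
Set S = False.
  then (E ∨ S) forces E = True.
Set D = False.
  then (D ∨ ¬G ∨ ¬U) forces U = False.
  then (¬A ∨ C ∨ S ∨ U) forces C = True.
All clauses satisfied.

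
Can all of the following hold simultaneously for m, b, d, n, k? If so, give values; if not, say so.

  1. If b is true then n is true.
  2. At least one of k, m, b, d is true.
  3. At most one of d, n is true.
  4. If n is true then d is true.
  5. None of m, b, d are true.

m: False, b: False, d: False, n: False, k: True

  (1) b=F ⇒ n: vacuous ✓
  (2) {k, m, b, d}: 1 true — at least one ✓
  (3) {d, n}: 0 true — at most one ✓
  (4) n=F ⇒ d: vacuous ✓
  (5) {m, b, d}: 0 true — none ✓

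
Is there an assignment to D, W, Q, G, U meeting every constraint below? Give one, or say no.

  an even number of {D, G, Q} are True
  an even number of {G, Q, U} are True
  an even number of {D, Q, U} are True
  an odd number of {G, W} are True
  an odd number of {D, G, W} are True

D = False; W = True; Q = False; G = False; U = False

{D, G, Q}: 0 true → even ✓
{G, Q, U}: 0 true → even ✓
{D, Q, U}: 0 true → even ✓
{G, W}: 1 true → odd ✓
{D, G, W}: 1 true → odd ✓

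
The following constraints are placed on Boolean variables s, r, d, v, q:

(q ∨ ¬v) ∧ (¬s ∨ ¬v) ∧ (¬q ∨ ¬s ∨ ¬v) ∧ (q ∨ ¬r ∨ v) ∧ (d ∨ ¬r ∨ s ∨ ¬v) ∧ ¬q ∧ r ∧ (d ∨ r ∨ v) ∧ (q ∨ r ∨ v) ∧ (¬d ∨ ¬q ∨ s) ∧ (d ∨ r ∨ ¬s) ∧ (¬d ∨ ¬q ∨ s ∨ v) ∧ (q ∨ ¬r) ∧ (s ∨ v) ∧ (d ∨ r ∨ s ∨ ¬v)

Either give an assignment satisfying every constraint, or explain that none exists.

Unsatisfiable — no assignment works.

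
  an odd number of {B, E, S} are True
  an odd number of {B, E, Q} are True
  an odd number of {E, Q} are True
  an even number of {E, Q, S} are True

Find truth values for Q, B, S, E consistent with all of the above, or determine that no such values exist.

Q = True, B = False, S = True, E = False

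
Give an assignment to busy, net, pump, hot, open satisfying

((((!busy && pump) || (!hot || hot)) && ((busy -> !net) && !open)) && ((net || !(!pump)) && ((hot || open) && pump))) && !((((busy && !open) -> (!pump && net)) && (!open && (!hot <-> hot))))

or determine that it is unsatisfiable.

busy = True, net = False, pump = True, hot = True, open = False

  (((!busy && pump) || (!hot || hot)) && ((busy -> !net) && !open)) && ((net || !(!pump)) && ((hot || open) && pump)) = True
    ((!busy && pump) || (!hot || hot)) && ((busy -> !net) && !open) = True
      (!busy && pump) || (!hot || hot) = True
        !busy && pump = False
          !busy = False
        !hot || hot = True
          !hot = False
      (busy -> !net) && !open = True
        busy -> !net = True
          !net = True
        !open = True
    (net || !(!pump)) && ((hot || open) && pump) = True
      net || !(!pump) = True
        !(!pump) = True
          !pump = False
      (hot || open) && pump = True
        hot || open = True
  !((((busy && !open) -> (!pump && net)) && (!open && (!hot <-> hot)))) = True
    ((busy && !open) -> (!pump && net)) && (!open && (!hot <-> hot)) = False
      (busy && !open) -> (!pump && net) = False
        busy && !open = True
          !open = True
        !pump && net = False
          !pump = False
      !open && (!hot <-> hot) = False
        !open = True
        !hot <-> hot = False
          !hot = False
Both conjuncts True, so the formula holds.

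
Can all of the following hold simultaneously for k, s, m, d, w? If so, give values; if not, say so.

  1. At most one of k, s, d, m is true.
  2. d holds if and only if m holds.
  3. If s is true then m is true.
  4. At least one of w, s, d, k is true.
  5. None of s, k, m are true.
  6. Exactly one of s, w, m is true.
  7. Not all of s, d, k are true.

k=F; s=F; m=F; d=F; w=T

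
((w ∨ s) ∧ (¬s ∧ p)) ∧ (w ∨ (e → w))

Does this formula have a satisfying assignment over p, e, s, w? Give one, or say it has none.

p = True, e = True, s = False, w = True

  (w ∨ s) ∧ (¬s ∧ p) = True
    w ∨ s = True
    ¬s ∧ p = True
      ¬s = True
  w ∨ (e → w) = True
    e → w = True
Both conjuncts True, so the formula holds.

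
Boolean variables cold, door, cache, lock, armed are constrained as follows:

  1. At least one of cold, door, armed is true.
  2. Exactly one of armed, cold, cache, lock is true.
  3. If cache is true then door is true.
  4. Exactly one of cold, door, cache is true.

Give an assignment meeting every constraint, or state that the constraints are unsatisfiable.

cold = False, door = True, cache = False, lock = False, armed = True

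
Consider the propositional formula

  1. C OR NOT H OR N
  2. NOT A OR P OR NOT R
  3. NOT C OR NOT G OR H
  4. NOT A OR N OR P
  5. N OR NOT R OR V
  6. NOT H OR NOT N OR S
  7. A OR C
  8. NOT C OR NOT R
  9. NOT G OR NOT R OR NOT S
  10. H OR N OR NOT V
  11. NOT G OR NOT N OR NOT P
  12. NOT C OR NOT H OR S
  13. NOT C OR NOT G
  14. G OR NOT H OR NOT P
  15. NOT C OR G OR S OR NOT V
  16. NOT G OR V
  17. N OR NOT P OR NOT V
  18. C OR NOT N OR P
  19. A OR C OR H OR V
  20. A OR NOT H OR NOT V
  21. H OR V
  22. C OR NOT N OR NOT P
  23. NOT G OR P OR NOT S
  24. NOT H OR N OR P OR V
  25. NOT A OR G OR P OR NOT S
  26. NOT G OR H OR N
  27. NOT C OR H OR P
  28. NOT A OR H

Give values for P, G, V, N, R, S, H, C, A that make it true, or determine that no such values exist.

P=F, G=F, V=F, N=T, R=F, S=T, H=T, C=T, A=F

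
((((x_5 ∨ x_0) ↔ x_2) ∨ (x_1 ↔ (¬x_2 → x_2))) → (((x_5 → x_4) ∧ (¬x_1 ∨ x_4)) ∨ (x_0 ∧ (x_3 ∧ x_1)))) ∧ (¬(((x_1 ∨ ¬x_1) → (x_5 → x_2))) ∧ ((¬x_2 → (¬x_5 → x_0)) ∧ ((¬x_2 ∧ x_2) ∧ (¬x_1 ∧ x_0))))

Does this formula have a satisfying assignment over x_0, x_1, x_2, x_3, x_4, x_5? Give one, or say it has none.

Case x_2 = True: the conjunct ¬(((x_1 ∨ ¬x_1) → (x_5 → x_2))) becomes ¬(((x_1 ∨ ¬x_1) → True)) = False.
Case x_2 = False: the conjunct x_2 is False.
Both cases fail — unsatisfiable.

UNSATISFIABLE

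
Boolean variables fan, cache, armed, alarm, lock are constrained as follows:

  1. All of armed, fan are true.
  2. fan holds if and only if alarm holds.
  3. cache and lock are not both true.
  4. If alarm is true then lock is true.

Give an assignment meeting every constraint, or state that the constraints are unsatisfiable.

fan = True, cache = False, armed = True, alarm = True, lock = True

  (1) {armed, fan}: all 2 true ✓
  (2) fan=T, alarm=T — same ✓
  (3) cache=F, lock=T — not both ✓
  (4) alarm=T ⇒ lock: T ✓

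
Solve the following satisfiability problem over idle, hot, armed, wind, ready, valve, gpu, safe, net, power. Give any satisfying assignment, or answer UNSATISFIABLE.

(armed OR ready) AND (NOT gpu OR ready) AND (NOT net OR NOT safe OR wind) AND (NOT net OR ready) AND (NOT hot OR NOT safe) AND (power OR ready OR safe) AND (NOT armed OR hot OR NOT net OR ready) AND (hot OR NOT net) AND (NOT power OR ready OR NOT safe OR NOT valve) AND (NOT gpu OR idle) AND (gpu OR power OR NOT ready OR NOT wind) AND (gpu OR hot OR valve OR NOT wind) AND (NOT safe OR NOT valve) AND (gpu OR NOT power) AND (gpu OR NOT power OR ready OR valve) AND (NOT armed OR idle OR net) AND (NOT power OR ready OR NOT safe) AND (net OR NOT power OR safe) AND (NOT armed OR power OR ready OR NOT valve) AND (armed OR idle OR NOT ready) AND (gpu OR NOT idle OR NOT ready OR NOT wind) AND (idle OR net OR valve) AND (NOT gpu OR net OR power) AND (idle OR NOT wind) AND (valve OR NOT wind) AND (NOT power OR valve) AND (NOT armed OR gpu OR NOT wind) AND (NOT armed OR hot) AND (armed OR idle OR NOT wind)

Set idle = True.
Set hot = True.
  then (NOT hot OR NOT safe) forces safe = False.
Set armed = True.
Set wind = False.
Try ready = False:
  (NOT gpu OR ready) forces gpu = False.
  (NOT net OR ready) forces net = False.
  (power OR ready OR safe) forces power = True.
  clause (gpu OR NOT power) is falsified — backtrack.
So ready = True.
Set valve = True.
Set gpu = False.
  then (gpu OR NOT power) forces power = False.
Set net = False.
All clauses satisfied.

idle = True, hot = True, armed = True, wind = False, ready = True, valve = True, gpu = False, safe = False, net = False, power = False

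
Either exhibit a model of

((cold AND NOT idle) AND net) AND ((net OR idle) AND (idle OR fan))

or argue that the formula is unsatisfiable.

fan=T; idle=F; net=T; cold=T

  (cold AND NOT idle) AND net = True
    cold AND NOT idle = True
      NOT idle = True
  (net OR idle) AND (idle OR fan) = True
    net OR idle = True
    idle OR fan = True
Both conjuncts True, so the formula holds.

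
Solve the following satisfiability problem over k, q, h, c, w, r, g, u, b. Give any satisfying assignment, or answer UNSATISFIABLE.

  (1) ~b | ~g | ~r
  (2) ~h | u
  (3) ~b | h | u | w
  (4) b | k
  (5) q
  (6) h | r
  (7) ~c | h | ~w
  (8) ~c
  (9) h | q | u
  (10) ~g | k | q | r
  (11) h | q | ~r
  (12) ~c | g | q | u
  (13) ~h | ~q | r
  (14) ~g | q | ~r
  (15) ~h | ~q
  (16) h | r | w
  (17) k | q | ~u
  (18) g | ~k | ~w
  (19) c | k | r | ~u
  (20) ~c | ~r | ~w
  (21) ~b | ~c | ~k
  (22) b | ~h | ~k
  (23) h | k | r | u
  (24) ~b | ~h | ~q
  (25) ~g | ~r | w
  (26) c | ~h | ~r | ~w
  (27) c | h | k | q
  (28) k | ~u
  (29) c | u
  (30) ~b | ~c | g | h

Unit clause (q) forces q = True.
Unit clause (~c) forces c = False.
In (~h | ~q) only ~h is left, so h = False.
In (c | u) only u is left, so u = True.
In (h | r) only r is left, so r = True.
In (k | ~u) only k is left, so k = True.
Set w = True.
  then (g | ~k | ~w) forces g = True.
  then (~b | ~g | ~r) forces b = False.
All clauses satisfied.

k=T, q=T, h=F, c=F, w=T, r=T, g=T, u=T, b=F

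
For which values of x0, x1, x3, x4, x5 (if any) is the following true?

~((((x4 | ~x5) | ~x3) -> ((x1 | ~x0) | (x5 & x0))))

x0 = True, x1 = False, x3 = True, x4 = True, x5 = False

  ~((((x4 | ~x5) | ~x3) -> ((x1 | ~x0) | (x5 & x0)))) = True
    ((x4 | ~x5) | ~x3) -> ((x1 | ~x0) | (x5 & x0)) = False
      (x4 | ~x5) | ~x3 = True
        x4 | ~x5 = True
          ~x5 = True
        ~x3 = False
      (x1 | ~x0) | (x5 & x0) = False
        x1 | ~x0 = False
          ~x0 = False
        x5 & x0 = False
The formula evaluates to True.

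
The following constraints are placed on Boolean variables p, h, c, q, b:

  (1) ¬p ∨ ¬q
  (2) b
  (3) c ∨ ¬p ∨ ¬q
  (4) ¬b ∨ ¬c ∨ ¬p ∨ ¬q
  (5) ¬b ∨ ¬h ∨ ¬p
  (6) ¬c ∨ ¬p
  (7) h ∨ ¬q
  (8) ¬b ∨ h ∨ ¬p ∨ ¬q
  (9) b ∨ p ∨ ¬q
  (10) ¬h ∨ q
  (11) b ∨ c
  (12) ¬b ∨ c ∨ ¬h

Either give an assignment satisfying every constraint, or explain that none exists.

p: False, h: False, c: True, q: False, b: True

Unit clause (b) forces b = True.
Set p = False.
Set h = False.
  then (h ∨ ¬q) forces q = False.
Set c = True.
All clauses satisfied.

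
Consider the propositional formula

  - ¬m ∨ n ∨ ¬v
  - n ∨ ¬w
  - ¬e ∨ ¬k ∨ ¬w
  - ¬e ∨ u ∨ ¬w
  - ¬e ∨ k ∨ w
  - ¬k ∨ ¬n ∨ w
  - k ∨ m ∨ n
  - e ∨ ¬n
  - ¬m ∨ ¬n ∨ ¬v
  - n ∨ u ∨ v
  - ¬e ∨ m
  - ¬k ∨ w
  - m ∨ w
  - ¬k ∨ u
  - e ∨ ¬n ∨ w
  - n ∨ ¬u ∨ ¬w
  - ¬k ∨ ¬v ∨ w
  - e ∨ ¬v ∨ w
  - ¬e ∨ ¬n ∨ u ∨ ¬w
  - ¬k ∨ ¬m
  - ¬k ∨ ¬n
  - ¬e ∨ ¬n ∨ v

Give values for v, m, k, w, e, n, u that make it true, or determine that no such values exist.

v=F; m=T; k=F; w=F; e=F; n=F; u=T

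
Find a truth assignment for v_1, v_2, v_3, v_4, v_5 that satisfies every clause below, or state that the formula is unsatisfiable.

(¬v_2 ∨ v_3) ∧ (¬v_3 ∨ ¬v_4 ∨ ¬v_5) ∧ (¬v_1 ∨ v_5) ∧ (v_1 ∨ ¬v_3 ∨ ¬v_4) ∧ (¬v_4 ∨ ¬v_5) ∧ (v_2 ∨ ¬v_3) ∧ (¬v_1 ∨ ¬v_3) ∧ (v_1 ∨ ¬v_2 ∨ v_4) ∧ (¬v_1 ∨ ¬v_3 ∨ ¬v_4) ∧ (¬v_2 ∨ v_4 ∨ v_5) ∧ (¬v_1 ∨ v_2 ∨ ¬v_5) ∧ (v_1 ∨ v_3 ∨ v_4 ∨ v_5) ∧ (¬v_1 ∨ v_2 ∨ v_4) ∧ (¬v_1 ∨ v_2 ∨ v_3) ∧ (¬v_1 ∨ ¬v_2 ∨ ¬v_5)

Try v_1 = True:
  (¬v_1 ∨ v_5) forces v_5 = True.
  (¬v_4 ∨ ¬v_5) forces v_4 = False.
  (¬v_1 ∨ ¬v_3) forces v_3 = False.
  (¬v_2 ∨ v_3) forces v_2 = False.
  clause (¬v_1 ∨ v_2 ∨ ¬v_5) is falsified — backtrack.
So v_1 = False.
Set v_2 = False.
  then (v_2 ∨ ¬v_3) forces v_3 = False.
Set v_4 = True.
  then (¬v_4 ∨ ¬v_5) forces v_5 = False.
All clauses satisfied.

v_1: False, v_2: False, v_3: False, v_4: True, v_5: False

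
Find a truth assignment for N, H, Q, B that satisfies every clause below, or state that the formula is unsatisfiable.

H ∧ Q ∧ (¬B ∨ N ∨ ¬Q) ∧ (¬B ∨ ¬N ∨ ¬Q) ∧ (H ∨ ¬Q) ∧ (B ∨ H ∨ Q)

N = False, H = True, Q = True, B = False

Unit clause (H) forces H = True.
Unit clause (Q) forces Q = True.
Set N = False.
  then (¬B ∨ N ∨ ¬Q) forces B = False.
Check each clause:
  (H): H holds.
  (Q): Q holds.
  (¬B ∨ N ∨ ¬Q): ¬B holds.
  (¬B ∨ ¬N ∨ ¬Q): ¬B holds.
  (H ∨ ¬Q): H holds.
  (B ∨ H ∨ Q): H holds.
All clauses satisfied.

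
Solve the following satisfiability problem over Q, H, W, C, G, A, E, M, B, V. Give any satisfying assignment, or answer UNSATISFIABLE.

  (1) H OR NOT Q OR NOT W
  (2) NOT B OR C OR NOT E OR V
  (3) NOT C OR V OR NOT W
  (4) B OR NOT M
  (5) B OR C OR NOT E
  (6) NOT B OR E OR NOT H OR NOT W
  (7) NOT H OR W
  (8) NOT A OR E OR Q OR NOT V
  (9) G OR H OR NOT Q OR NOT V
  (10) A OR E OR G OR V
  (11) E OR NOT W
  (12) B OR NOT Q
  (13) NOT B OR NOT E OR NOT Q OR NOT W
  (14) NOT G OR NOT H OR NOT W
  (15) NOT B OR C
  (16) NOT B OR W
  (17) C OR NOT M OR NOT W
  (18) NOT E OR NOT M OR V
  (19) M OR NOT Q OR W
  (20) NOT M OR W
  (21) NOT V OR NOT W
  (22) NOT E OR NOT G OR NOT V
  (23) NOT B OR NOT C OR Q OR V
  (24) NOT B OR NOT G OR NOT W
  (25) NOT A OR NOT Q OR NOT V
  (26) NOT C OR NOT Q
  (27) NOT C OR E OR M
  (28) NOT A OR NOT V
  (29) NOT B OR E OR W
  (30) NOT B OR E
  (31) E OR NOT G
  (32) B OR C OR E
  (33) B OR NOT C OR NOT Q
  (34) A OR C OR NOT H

Q = False, H = False, W = False, C = True, G = True, A = True, E = True, M = False, B = False, V = False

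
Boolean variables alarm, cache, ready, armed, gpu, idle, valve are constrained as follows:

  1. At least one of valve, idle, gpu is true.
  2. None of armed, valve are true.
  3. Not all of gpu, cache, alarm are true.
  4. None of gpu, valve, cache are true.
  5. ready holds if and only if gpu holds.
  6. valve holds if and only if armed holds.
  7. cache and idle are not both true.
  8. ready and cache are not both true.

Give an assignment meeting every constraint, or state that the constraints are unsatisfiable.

alarm: True, cache: False, ready: False, armed: False, gpu: False, idle: True, valve: False

  (1) {valve, idle, gpu}: 1 true — at least one ✓
  (2) {armed, valve}: 0 true — none ✓
  (3) {gpu, cache, alarm}: 1/3 true — not all ✓
  (4) {gpu, valve, cache}: 0 true — none ✓
  (5) ready=F, gpu=F — same ✓
  (6) valve=F, armed=F — same ✓
  (7) cache=F, idle=T — not both ✓
  (8) ready=F, cache=F — not both ✓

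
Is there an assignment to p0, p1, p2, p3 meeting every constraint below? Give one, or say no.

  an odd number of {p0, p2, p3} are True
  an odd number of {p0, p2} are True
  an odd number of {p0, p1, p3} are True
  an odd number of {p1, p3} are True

p0 = False; p1 = True; p2 = True; p3 = False

{p0, p2, p3}: 1 true → odd ✓
{p0, p2}: 1 true → odd ✓
{p0, p1, p3}: 1 true → odd ✓
{p1, p3}: 1 true → odd ✓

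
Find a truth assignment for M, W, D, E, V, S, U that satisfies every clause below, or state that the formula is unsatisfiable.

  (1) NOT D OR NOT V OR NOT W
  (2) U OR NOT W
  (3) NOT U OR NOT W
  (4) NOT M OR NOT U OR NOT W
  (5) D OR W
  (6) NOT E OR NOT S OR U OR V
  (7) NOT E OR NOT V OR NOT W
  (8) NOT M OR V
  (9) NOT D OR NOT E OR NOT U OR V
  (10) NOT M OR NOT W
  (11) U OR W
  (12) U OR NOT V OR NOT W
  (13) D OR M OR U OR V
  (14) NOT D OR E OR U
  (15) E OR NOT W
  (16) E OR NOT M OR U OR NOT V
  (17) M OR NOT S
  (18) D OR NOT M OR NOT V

M = True; W = False; D = True; E = False; V = True; S = True; U = True

Set M = True.
  then (NOT M OR V) forces V = True.
  then (NOT M OR NOT W) forces W = False.
  then (U OR W) forces U = True.
  then (D OR NOT M OR NOT V) forces D = True.
Set E = False.
Set S = True.
All clauses satisfied.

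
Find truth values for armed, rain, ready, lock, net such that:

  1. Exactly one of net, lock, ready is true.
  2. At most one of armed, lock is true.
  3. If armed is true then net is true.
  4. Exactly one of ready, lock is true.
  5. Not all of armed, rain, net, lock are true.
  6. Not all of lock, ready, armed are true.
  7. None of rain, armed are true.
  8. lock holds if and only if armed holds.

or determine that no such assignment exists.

armed = False; rain = False; ready = True; lock = False; net = False

  (1) {net, lock, ready}: 1 true — exactly one ✓
  (2) {armed, lock}: 0 true — at most one ✓
  (3) armed=F ⇒ net: vacuous ✓
  (4) {ready, lock}: 1 true — exactly one ✓
  (5) {armed, rain, net, lock}: 0/4 true — not all ✓
  (6) {lock, ready, armed}: 1/3 true — not all ✓
  (7) {rain, armed}: 0 true — none ✓
  (8) lock=F, armed=F — same ✓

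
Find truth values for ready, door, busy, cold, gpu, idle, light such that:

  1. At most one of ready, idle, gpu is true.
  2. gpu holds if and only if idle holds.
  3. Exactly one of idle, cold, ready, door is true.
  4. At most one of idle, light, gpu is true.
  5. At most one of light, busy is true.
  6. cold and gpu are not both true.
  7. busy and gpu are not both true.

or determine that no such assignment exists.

ready=F; door=T; busy=F; cold=F; gpu=F; idle=F; light=F

  (1) {ready, idle, gpu}: 0 true — at most one ✓
  (2) gpu=F, idle=F — same ✓
  (3) {idle, cold, ready, door}: 1 true — exactly one ✓
  (4) {idle, light, gpu}: 0 true — at most one ✓
  (5) {light, busy}: 0 true — at most one ✓
  (6) cold=F, gpu=F — not both ✓
  (7) busy=F, gpu=F — not both ✓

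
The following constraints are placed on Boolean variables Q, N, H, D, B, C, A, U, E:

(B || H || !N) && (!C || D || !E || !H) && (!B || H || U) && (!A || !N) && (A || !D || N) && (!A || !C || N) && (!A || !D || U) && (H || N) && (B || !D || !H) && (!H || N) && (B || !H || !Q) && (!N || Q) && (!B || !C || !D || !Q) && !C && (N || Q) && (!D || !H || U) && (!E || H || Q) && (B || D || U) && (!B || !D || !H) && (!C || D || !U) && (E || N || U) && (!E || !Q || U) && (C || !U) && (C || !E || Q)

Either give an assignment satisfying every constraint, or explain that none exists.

Q: True; N: True; H: True; D: False; B: True; C: False; A: False; U: False; E: False

Unit clause (!C) forces C = False.
In (C || !U) only !U is left, so U = False.
Try Q = False:
  (!N || Q) forces N = False.
  clause (N || Q) is falsified — backtrack.
So Q = True.
  then (!E || !Q || U) forces E = False.
  then (E || N || U) forces N = True.
  then (!A || !N) forces A = False.
Set H = True.
  then (B || !H || !Q) forces B = True.
  then (!D || !H || U) forces D = False.
All clauses satisfied.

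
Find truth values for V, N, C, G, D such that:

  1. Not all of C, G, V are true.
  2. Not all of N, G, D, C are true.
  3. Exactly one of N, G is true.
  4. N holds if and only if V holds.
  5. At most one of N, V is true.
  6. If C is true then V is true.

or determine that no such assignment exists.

V = False; N = False; C = False; G = True; D = False

  (1) {C, G, V}: 1/3 true — not all ✓
  (2) {N, G, D, C}: 1/4 true — not all ✓
  (3) {N, G}: 1 true — exactly one ✓
  (4) N=F, V=F — same ✓
  (5) {N, V}: 0 true — at most one ✓
  (6) C=F ⇒ V: vacuous ✓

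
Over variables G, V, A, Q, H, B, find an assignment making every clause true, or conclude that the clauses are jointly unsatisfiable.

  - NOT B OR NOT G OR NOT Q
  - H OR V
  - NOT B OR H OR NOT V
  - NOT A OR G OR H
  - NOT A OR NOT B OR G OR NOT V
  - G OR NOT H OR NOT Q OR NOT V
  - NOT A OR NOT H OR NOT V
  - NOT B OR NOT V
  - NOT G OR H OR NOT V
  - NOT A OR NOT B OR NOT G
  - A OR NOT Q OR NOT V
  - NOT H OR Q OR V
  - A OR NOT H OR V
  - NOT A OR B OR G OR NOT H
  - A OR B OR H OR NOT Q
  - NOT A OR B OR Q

Set G = False.
Set V = True.
  then (NOT B OR NOT V) forces B = False.
Set A = False.
  then (A OR NOT Q OR NOT V) forces Q = False.
Set H = True.
All clauses satisfied.

G: False, V: True, A: False, Q: False, H: True, B: False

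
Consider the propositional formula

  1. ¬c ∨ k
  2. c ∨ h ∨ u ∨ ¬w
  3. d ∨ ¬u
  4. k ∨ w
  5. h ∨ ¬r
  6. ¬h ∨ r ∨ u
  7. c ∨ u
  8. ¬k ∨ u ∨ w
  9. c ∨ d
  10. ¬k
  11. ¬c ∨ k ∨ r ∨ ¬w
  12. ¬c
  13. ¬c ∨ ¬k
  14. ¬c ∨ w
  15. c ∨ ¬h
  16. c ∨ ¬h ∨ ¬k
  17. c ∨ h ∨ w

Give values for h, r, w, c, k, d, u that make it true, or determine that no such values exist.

h = False; r = False; w = True; c = False; k = False; d = True; u = True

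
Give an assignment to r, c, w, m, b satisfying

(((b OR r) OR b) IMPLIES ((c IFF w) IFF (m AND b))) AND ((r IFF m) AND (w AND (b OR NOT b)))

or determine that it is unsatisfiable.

r = True, c = True, w = True, m = True, b = True

  ((b OR r) OR b) IMPLIES ((c IFF w) IFF (m AND b)) = True
    (b OR r) OR b = True
      b OR r = True
    (c IFF w) IFF (m AND b) = True
      c IFF w = True
      m AND b = True
  (r IFF m) AND (w AND (b OR NOT b)) = True
    r IFF m = True
    w AND (b OR NOT b) = True
      b OR NOT b = True
        NOT b = False
Both conjuncts True, so the formula holds.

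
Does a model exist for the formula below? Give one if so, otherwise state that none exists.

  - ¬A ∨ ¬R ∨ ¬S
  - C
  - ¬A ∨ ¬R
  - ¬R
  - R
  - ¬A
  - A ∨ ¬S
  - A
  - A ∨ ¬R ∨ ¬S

Unsatisfiable — no assignment works.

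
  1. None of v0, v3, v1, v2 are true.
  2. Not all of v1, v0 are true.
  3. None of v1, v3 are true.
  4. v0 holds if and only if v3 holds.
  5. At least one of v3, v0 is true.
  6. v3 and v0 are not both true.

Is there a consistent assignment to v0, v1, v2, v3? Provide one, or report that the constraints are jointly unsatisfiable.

UNSATISFIABLE

Case v0 = True:
  Constraint (1) is violated (v0=T) — contradiction.
Case v0 = False:
  (1) forces v3 = False.
  Constraint (5) is violated (v3=F, v0=F) — contradiction.
Both cases fail — unsatisfiable.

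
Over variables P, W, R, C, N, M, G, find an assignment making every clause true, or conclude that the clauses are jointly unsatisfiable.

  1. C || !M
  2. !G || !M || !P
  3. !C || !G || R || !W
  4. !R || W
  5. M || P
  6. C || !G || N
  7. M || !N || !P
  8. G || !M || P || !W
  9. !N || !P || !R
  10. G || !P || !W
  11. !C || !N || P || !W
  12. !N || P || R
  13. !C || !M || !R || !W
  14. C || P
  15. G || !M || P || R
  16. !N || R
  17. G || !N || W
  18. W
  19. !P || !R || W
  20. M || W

P: True; W: True; R: True; C: True; N: False; M: False; G: True

Unit clause (W) forces W = True.
Try P = False:
  (M || P) forces M = True.
  (C || !M) forces C = True.
  (G || !M || P || !W) forces G = True.
  (!C || !G || R || !W) forces R = True.
  clause (!C || !M || !R || !W) is falsified — backtrack.
So P = True.
  then (G || !P || !W) forces G = True.
  then (!G || !M || !P) forces M = False.
  then (M || !N || !P) forces N = False.
  then (C || !G || N) forces C = True.
  then (!C || !G || R || !W) forces R = True.
All clauses satisfied.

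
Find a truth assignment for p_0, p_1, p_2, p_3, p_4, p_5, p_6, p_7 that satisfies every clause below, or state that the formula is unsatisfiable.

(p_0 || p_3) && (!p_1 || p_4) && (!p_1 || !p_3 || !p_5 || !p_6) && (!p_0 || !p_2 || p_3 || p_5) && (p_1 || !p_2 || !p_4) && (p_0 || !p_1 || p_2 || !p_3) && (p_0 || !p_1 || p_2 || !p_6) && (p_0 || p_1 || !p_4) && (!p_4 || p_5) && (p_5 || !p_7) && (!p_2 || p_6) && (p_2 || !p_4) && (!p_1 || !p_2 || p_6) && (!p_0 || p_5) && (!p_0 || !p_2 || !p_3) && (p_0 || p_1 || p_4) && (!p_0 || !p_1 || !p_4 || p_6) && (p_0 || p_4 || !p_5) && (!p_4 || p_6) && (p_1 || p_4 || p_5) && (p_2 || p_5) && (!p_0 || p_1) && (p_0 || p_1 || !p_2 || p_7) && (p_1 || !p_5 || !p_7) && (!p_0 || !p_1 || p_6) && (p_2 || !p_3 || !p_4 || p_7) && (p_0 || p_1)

p_0 = True, p_1 = True, p_2 = True, p_3 = False, p_4 = True, p_5 = True, p_6 = True, p_7 = False

Set p_0 = True.
  then (!p_0 || p_5) forces p_5 = True.
  then (!p_0 || p_1) forces p_1 = True.
  then (!p_0 || !p_1 || p_6) forces p_6 = True.
  then (!p_1 || p_4) forces p_4 = True.
  then (!p_1 || !p_3 || !p_5 || !p_6) forces p_3 = False.
  then (p_2 || !p_4) forces p_2 = True.
Set p_7 = False.
All clauses satisfied.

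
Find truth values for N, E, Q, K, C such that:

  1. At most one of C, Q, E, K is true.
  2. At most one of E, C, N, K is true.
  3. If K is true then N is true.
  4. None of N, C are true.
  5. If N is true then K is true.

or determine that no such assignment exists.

N = False, E = False, Q = False, K = False, C = False

  (1) {C, Q, E, K}: 0 true — at most one ✓
  (2) {E, C, N, K}: 0 true — at most one ✓
  (3) K=F ⇒ N: vacuous ✓
  (4) {N, C}: 0 true — none ✓
  (5) N=F ⇒ K: vacuous ✓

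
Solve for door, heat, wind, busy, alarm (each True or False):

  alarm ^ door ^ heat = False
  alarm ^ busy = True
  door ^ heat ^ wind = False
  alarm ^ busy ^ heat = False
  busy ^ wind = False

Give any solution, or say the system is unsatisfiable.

Unsatisfiable — no assignment works.

Adding constraints 1, 2, 3, 5 mod 2: every variable appears an even number of times on the left, so the left side is 0.
But the right sides sum to 1 (mod 2). 0 ≠ 1 — the system is inconsistent.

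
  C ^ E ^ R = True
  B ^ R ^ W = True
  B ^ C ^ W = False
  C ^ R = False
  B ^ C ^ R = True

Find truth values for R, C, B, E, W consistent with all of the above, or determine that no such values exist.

Adding constraints 2, 3, 4 mod 2: every variable appears an even number of times on the left, so the left side is 0.
But the right sides sum to 1 (mod 2). 0 ≠ 1 — the system is inconsistent.

The formula is unsatisfiable.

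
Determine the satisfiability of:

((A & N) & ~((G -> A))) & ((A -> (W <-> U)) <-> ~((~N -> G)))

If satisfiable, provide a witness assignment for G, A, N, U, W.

Case A = True: the conjunct ~((G -> A)) becomes ~((G -> True)) = False.
Case A = False: the conjunct A is False.
Both cases fail — unsatisfiable.

Unsatisfiable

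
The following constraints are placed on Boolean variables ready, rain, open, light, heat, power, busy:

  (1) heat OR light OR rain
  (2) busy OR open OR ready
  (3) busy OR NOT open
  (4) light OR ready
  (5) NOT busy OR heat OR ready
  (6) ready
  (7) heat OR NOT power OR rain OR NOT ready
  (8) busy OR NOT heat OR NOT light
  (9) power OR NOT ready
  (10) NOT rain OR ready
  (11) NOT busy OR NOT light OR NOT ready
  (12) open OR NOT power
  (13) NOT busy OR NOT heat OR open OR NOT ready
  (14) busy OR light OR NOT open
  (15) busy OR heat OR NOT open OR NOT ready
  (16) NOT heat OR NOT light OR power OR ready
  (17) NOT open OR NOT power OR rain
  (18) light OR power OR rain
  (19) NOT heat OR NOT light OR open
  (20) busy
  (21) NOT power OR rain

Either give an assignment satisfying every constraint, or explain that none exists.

Unit clause (ready) forces ready = True.
In (power OR NOT ready) only power is left, so power = True.
In (open OR NOT power) only open is left, so open = True.
In (NOT open OR NOT power OR rain) only rain is left, so rain = True.
Unit clause (busy) forces busy = True.
In (NOT busy OR NOT light OR NOT ready) only NOT light is left, so light = False.
Set heat = False.
All clauses satisfied.

ready: True, rain: True, open: True, light: False, heat: False, power: True, busy: True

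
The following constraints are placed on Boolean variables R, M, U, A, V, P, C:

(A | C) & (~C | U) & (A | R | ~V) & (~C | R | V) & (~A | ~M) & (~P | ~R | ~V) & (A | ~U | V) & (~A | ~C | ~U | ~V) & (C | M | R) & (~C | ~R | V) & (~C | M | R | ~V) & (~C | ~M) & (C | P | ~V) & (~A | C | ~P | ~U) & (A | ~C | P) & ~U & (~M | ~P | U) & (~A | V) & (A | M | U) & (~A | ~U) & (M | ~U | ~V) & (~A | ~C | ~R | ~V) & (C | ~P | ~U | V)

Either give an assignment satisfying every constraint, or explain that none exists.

Unsatisfiable — no assignment works.

Case U = True:
  Clause (~U) is falsified — contradiction.
Case U = False:
  (~C | U) forces C = False.
  (A | C) forces A = True.
  (~A | ~M) forces M = False.
  (C | M | R) forces R = True.
  (~A | V) forces V = True.
  (~P | ~R | ~V) forces P = False.
  Clause (C | P | ~V) is falsified — contradiction.
Both cases fail, so the formula is unsatisfiable.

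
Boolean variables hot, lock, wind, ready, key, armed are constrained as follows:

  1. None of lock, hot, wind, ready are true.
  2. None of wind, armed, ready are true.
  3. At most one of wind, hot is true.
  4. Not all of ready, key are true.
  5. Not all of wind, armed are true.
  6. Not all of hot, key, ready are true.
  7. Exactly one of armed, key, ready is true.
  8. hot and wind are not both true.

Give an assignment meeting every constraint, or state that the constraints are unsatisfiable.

hot: False; lock: False; wind: False; ready: False; key: True; armed: False

  (1) {lock, hot, wind, ready}: 0 true — none ✓
  (2) {wind, armed, ready}: 0 true — none ✓
  (3) {wind, hot}: 0 true — at most one ✓
  (4) {ready, key}: 1/2 true — not all ✓
  (5) {wind, armed}: 0/2 true — not all ✓
  (6) {hot, key, ready}: 1/3 true — not all ✓
  (7) {armed, key, ready}: 1 true — exactly one ✓
  (8) hot=F, wind=F — not both ✓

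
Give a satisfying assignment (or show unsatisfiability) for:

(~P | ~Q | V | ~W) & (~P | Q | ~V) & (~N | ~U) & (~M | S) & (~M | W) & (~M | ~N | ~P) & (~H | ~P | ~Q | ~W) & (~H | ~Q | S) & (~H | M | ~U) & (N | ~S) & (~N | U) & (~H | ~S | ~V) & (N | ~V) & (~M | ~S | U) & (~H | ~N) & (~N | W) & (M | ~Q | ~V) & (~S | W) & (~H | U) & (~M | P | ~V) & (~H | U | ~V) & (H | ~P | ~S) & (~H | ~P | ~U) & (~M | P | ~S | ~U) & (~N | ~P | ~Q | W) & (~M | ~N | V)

S = False, M = False, U = False, H = False, N = False, V = False, Q = False, W = True, P = True

Try S = True:
  (N | ~S) forces N = True.
  (~N | ~U) forces U = False.
  clause (~N | U) is falsified — backtrack.
So S = False.
  then (~M | S) forces M = False.
Set U = False.
  then (~N | U) forces N = False.
  then (N | ~V) forces V = False.
  then (~H | U) forces H = False.
Set Q = False.
Set W = True.
Set P = True.
All clauses satisfied.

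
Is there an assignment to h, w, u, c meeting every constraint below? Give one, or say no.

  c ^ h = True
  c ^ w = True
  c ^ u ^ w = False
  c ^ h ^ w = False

h=T, w=T, u=T, c=F

c ^ h = F ^ T = True ✓
c ^ w = F ^ T = True ✓
c ^ u ^ w = F ^ T ^ T = False ✓
c ^ h ^ w = F ^ T ^ T = False ✓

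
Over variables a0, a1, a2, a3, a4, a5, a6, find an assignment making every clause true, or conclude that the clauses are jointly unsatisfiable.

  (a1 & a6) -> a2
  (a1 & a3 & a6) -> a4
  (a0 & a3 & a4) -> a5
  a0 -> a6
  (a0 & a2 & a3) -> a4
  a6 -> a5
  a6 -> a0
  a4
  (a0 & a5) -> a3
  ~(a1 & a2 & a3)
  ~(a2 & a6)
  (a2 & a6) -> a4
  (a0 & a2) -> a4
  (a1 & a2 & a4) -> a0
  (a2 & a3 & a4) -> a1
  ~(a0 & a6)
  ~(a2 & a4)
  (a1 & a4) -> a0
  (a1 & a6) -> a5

Unit clause (a4) forces a4 = True.
In (~a2 | ~a4) only ~a2 is left, so a2 = False.
Try a0 = True:
  (~a0 | a6) forces a6 = True.
  clause (~a0 | ~a6) is falsified — backtrack.
So a0 = False.
  then (a0 | ~a6) forces a6 = False.
  then (a0 | ~a1 | ~a4) forces a1 = False.
Set a3 = True.
Set a5 = True.
All clauses satisfied.

a0: False, a1: False, a2: False, a3: True, a4: True, a5: True, a6: False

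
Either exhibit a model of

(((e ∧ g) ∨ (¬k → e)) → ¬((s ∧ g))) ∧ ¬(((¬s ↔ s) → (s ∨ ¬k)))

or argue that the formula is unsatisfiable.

The conjunct ¬(((¬s ↔ s) → (s ∨ ¬k))) is unsatisfiable on its own:
  k=F, s=F: evaluates to False.
  k=F, s=T: evaluates to False.
  k=T, s=F: evaluates to False.
  k=T, s=T: evaluates to False.
So the whole conjunction is unsatisfiable.

Unsatisfiable — no assignment works.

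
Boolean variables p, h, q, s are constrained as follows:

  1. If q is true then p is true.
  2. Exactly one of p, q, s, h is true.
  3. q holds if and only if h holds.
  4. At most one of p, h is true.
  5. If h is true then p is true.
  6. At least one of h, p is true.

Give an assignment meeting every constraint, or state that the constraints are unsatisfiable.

p = True, h = False, q = False, s = False

  (1) q=F ⇒ p: vacuous ✓
  (2) {p, q, s, h}: 1 true — exactly one ✓
  (3) q=F, h=F — same ✓
  (4) {p, h}: 1 true — at most one ✓
  (5) h=F ⇒ p: vacuous ✓
  (6) {h, p}: 1 true — at least one ✓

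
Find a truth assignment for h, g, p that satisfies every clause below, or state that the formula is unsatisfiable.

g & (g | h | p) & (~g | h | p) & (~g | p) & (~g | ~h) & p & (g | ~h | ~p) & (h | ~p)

Case g = True:
  (~g | p) forces p = True.
  (~g | ~h) forces h = False.
  Clause (h | ~p) is falsified — contradiction.
Case g = False:
  Clause (g) is falsified — contradiction.
Both cases fail, so the formula is unsatisfiable.

The formula is unsatisfiable.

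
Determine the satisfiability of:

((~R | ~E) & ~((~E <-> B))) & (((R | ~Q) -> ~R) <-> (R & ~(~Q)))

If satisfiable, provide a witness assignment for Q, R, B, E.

Q = False, R = True, B = False, E = False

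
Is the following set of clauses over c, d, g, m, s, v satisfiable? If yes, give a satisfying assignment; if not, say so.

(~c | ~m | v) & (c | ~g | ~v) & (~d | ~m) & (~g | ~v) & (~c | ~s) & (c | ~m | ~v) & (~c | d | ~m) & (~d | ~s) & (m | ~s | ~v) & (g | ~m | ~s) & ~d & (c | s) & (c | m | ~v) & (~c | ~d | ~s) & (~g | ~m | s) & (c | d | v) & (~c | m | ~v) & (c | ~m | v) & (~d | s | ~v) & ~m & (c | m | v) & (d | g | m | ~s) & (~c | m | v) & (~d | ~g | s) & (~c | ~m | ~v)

No satisfying assignment exists.

Case v = True:
  (~g | ~v) forces g = False.
  (~d) forces d = False.
  (~m) forces m = False.
  (m | ~s | ~v) forces s = False.
  (c | s) forces c = True.
  Clause (~c | m | ~v) is falsified — contradiction.
Case v = False:
  (~d) forces d = False.
  (c | d | v) forces c = True.
  (~c | ~m | v) forces m = False.
  Clause (~c | m | v) is falsified — contradiction.
Both cases fail, so the formula is unsatisfiable.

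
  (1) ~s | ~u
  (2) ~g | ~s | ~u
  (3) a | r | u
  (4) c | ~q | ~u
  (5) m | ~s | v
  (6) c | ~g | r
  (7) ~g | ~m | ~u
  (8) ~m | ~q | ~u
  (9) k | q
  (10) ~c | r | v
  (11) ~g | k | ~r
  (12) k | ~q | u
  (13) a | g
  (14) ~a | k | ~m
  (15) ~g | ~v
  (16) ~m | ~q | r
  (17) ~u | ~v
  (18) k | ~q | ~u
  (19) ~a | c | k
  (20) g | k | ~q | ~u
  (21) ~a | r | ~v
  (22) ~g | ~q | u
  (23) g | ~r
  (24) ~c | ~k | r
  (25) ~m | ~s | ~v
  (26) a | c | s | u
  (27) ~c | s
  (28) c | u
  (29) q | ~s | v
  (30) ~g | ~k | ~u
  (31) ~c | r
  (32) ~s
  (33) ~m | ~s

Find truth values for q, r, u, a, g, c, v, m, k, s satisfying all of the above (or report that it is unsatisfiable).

Unit clause (~s) forces s = False.
In (~c | s) only ~c is left, so c = False.
In (c | u) only u is left, so u = True.
In (c | ~q | ~u) only ~q is left, so q = False.
In (k | q) only k is left, so k = True.
In (~u | ~v) only ~v is left, so v = False.
In (~g | ~k | ~u) only ~g is left, so g = False.
In (a | g) only a is left, so a = True.
In (g | ~r) only ~r is left, so r = False.
Set m = True.
All clauses satisfied.

q=F; r=F; u=T; a=T; g=F; c=F; v=F; m=T; k=T; s=F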